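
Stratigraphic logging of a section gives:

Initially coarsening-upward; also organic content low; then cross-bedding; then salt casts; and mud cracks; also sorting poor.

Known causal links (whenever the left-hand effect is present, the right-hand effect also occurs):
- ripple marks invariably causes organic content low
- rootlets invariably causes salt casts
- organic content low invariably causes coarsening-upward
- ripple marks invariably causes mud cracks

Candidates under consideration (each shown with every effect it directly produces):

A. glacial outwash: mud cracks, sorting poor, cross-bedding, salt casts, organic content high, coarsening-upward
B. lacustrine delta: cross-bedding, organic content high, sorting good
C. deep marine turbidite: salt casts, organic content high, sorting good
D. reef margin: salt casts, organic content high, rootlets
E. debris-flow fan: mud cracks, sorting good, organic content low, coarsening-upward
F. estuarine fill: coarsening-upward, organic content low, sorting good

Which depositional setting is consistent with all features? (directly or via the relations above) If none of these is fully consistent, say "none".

none

Per-candidate check:
(A) glacial outwash — fails on organic content low (predicts organic content high, not organic content low)
(B) lacustrine delta — coarsening-upward ✗; organic content low ✗; cross-bedding ✓; salt casts ✗; mud cracks ✗; sorting poor ✗
(C) deep marine turbidite — coarsening-upward ✗; organic content low ✗; cross-bedding ✗; salt casts ✓; mud cracks ✗; sorting poor ✗
(D) reef margin — coarsening-upward ✗; organic content low ✗; cross-bedding ✗; salt casts ✓; mud cracks ✗; sorting poor ✗
(E) debris-flow fan — coarsening-upward ✓; organic content low ✓; cross-bedding ✗; salt casts ✗; mud cracks ✓; sorting poor ✗
(F) estuarine fill — coarsening-upward ✓; organic content low ✓; cross-bedding ✗; salt casts ✗; mud cracks ✗; sorting poor ✗
None of the listed candidates fits everything.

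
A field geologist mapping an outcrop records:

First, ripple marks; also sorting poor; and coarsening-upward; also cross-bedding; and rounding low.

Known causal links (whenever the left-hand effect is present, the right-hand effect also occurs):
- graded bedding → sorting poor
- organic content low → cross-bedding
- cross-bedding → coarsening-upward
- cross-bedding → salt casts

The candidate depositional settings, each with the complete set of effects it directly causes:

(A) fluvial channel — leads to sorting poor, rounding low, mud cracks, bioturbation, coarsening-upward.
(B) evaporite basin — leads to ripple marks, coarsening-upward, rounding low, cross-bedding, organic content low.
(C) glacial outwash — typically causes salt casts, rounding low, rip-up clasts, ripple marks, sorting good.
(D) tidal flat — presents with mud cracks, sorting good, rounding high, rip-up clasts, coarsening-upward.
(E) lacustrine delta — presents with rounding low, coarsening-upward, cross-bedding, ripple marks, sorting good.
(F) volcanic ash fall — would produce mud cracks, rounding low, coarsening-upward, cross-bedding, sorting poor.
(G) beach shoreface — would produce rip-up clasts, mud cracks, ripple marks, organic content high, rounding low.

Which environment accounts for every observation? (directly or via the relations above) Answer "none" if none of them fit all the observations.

Checking each candidate against the observations:
(A) fluvial channel — ripple marks NO; sorting poor yes; coarsening-upward yes; cross-bedding NO; rounding low yes
(B) evaporite basin — does not account for sorting poor
(C) glacial outwash — ripple marks yes; sorting poor NO; coarsening-upward NO; cross-bedding NO; rounding low yes
(D) tidal flat — ripple marks NO; sorting poor NO; coarsening-upward yes; cross-bedding NO; rounding low NO
(E) lacustrine delta — ripple marks yes; sorting poor NO; coarsening-upward yes; cross-bedding yes; rounding low yes
(F) volcanic ash fall — ripple marks NO; sorting poor yes; coarsening-upward yes; cross-bedding yes; rounding low yes
(G) beach shoreface — does not account for sorting poor, coarsening-upward, cross-bedding
Every candidate fails on at least one observation.

none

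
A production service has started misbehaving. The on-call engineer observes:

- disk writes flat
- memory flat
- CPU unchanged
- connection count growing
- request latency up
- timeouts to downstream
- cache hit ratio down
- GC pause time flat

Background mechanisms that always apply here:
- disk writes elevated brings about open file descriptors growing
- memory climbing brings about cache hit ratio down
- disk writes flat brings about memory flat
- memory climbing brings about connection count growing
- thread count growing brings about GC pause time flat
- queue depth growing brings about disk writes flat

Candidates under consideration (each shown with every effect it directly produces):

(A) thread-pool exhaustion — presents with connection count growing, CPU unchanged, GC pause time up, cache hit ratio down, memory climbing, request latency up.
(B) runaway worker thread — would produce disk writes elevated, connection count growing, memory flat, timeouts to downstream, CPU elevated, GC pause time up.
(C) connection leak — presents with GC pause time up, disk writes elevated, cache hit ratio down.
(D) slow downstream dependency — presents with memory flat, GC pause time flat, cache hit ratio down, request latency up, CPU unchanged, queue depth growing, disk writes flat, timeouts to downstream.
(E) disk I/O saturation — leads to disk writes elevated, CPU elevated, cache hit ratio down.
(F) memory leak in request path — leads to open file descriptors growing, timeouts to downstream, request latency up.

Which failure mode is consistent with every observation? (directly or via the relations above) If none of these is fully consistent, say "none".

Testing each hypothesis:
(A) thread-pool exhaustion — disk writes flat miss; memory flat miss; CPU unchanged match; connection count growing match; request latency up match; timeouts to downstream miss; cache hit ratio down match; GC pause time flat miss
(B) runaway worker thread — fails on disk writes flat, CPU unchanged, request latency up, cache hit ratio down, GC pause time flat (predicts disk writes elevated, not disk writes flat; predicts CPU elevated, not CPU unchanged; predicts GC pause time up, not GC pause time flat)
(C) connection leak — disk writes flat miss; memory flat miss; CPU unchanged miss; connection count growing miss; request latency up miss; timeouts to downstream miss; cache hit ratio down match; GC pause time flat miss
(D) slow downstream dependency — disk writes flat match; memory flat match; CPU unchanged match; connection count growing miss; request latency up match; timeouts to downstream match; cache hit ratio down match; GC pause time flat match
(E) disk I/O saturation — fails on disk writes flat, memory flat, CPU unchanged, connection count growing, request latency up, timeouts to downstream, GC pause time flat (predicts disk writes elevated, not disk writes flat; predicts CPU elevated, not CPU unchanged)
(F) memory leak in request path — does not account for disk writes flat, memory flat, CPU unchanged, connection count growing, cache hit ratio down, GC pause time flat
No candidate is consistent with all observations.

none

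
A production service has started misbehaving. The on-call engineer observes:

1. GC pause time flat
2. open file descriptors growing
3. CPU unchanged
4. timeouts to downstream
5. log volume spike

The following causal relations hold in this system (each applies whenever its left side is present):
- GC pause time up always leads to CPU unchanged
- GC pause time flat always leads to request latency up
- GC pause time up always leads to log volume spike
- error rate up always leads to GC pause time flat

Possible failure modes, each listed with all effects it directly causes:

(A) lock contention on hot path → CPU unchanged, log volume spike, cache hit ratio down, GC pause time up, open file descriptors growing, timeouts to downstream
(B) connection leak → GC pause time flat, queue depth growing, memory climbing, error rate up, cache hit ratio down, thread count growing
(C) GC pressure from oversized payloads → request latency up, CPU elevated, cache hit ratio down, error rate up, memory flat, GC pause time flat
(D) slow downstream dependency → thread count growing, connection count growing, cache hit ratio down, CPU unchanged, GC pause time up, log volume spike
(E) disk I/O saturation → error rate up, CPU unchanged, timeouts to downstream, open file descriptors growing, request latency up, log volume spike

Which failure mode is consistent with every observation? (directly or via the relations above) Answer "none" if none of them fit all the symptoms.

For each candidate, compare predicted effects to what was observed:
(A) lock contention on hot path — GC pause time flat miss; open file descriptors growing match; CPU unchanged match; timeouts to downstream match; log volume spike match
(B) connection leak — does not account for open file descriptors growing, CPU unchanged, timeouts to downstream, log volume spike
(C) GC pressure from oversized payloads — fails on open file descriptors growing, CPU unchanged, timeouts to downstream, log volume spike (predicts CPU elevated, not CPU unchanged)
(D) slow downstream dependency — GC pause time flat miss; open file descriptors growing miss; CPU unchanged match; timeouts to downstream miss; log volume spike match
(E) disk I/O saturation — accounts for every observation (GC pause time flat through error rate up → GC pause time flat)
Only (E) is consistent with every observation.

E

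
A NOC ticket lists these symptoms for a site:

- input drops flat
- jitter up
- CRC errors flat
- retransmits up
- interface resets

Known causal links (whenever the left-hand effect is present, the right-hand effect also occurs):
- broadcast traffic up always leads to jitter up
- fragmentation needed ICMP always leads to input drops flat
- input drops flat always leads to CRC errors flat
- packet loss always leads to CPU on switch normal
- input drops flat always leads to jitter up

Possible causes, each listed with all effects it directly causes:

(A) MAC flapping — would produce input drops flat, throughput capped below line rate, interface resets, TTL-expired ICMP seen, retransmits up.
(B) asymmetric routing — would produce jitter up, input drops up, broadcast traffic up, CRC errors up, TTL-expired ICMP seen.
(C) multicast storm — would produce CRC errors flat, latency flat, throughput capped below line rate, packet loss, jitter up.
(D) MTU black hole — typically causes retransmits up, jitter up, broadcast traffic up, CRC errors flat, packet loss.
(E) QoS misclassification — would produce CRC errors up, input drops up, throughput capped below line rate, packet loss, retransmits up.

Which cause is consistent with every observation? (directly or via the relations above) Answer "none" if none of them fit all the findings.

A

For each candidate, compare predicted effects to what was observed:
(A) MAC flapping — accounts for every observation (jitter up via input drops flat → jitter up)
(B) asymmetric routing — input drops flat miss; jitter up match; CRC errors flat miss; retransmits up miss; interface resets miss
(C) multicast storm — does not account for input drops flat, retransmits up, interface resets
(D) MTU black hole — does not account for input drops flat, interface resets
(E) QoS misclassification — input drops flat miss; jitter up miss; CRC errors flat miss; retransmits up match; interface resets miss
(A) is the only candidate with no mismatches.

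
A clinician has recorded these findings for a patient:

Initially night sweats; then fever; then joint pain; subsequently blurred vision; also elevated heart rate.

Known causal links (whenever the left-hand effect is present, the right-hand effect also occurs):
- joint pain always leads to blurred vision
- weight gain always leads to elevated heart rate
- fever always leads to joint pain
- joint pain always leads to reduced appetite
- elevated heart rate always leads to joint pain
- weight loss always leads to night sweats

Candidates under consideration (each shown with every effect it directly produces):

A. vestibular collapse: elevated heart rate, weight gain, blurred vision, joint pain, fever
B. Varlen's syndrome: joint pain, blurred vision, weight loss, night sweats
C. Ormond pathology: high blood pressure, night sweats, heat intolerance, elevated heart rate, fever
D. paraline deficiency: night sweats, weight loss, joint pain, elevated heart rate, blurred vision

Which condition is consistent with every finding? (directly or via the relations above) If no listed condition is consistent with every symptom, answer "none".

For each candidate, compare predicted effects to what was observed:
(A) vestibular collapse — night sweats ✗; fever ✓; joint pain ✓; blurred vision ✓; elevated heart rate ✓
(B) Varlen's syndrome — night sweats ✓; fever ✗; joint pain ✓; blurred vision ✓; elevated heart rate ✗
(C) Ormond pathology — accounts for every observation (joint pain by elevated heart rate → joint pain)
(D) paraline deficiency — night sweats ✓; fever ✗; joint pain ✓; blurred vision ✓; elevated heart rate ✓
Only (C) is consistent with every observation.

C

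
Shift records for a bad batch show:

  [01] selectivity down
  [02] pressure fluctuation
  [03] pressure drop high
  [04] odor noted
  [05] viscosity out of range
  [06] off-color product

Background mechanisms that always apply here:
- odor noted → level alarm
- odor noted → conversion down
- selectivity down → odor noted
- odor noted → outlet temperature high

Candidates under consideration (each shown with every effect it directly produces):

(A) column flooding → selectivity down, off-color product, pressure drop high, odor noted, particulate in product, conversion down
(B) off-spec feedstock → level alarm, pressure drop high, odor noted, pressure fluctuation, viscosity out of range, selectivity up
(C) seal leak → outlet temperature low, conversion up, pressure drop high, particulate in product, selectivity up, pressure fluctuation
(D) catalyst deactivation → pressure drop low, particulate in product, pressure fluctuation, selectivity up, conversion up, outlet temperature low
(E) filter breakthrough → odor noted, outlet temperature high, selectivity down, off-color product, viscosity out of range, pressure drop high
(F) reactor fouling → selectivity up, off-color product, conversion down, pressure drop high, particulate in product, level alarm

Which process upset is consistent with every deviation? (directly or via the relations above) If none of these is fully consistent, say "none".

none

Testing each hypothesis:
(A) column flooding — does not account for pressure fluctuation, viscosity out of range
(B) off-spec feedstock — selectivity down NO; pressure fluctuation yes; pressure drop high yes; odor noted yes; viscosity out of range yes; off-color product NO
(C) seal leak — selectivity down NO; pressure fluctuation yes; pressure drop high yes; odor noted NO; viscosity out of range NO; off-color product NO
(D) catalyst deactivation — selectivity down NO; pressure fluctuation yes; pressure drop high NO; odor noted NO; viscosity out of range NO; off-color product NO
(E) filter breakthrough — does not account for pressure fluctuation
(F) reactor fouling — selectivity down NO; pressure fluctuation NO; pressure drop high yes; odor noted NO; viscosity out of range NO; off-color product yes
Every candidate fails on at least one observation.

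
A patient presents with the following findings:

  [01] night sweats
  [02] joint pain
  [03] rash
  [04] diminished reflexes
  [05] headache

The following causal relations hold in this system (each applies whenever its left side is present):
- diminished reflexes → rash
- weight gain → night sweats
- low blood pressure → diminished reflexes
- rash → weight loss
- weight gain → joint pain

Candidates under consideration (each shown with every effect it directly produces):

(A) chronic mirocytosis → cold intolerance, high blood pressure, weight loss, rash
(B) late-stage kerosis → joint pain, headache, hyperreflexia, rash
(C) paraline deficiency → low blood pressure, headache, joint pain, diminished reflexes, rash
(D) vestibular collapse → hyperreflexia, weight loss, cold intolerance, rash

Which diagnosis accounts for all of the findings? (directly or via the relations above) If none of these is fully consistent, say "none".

For each candidate, compare predicted effects to what was observed:
(A) chronic mirocytosis — night sweats -; joint pain -; rash +; diminished reflexes -; headache -
(B) late-stage kerosis — fails on night sweats, diminished reflexes (predicts hyperreflexia, not diminished reflexes)
(C) paraline deficiency — night sweats -; joint pain +; rash +; diminished reflexes +; headache +
(D) vestibular collapse — night sweats -; joint pain -; rash +; diminished reflexes -; headache -
No candidate is consistent with all observations.

none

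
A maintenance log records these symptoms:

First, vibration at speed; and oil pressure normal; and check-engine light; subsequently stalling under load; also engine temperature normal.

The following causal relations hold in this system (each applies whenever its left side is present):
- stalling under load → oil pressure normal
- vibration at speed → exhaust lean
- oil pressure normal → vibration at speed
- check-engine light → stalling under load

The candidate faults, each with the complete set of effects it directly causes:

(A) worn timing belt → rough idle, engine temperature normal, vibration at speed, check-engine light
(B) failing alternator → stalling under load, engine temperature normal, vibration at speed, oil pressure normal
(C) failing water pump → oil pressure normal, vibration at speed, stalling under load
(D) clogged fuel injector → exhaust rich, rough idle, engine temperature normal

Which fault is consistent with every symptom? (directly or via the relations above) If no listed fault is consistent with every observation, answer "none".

Per-candidate check:
(A) worn timing belt — vibration at speed ✓; oil pressure normal ✓ (through check-engine light → stalling under load → oil pressure normal); check-engine light ✓; stalling under load ✓ (through check-engine light → stalling under load); engine temperature normal ✓
(B) failing alternator — vibration at speed ✓; oil pressure normal ✓; check-engine light ✗; stalling under load ✓; engine temperature normal ✓
(C) failing water pump — vibration at speed ✓; oil pressure normal ✓; check-engine light ✗; stalling under load ✓; engine temperature normal ✗
(D) clogged fuel injector — does not account for vibration at speed, oil pressure normal, check-engine light, stalling under load
(A) alone accounts for all the evidence.

A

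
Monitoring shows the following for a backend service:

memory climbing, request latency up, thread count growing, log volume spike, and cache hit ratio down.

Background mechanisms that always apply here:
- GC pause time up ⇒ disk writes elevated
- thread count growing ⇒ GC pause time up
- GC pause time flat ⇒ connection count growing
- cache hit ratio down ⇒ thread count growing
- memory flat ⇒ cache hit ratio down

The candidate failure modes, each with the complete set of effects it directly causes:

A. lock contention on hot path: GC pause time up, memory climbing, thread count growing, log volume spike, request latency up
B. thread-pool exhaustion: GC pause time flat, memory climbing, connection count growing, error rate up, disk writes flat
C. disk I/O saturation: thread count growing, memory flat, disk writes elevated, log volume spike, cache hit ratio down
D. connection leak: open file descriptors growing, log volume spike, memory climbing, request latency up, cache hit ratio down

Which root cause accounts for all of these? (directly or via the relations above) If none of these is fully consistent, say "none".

D

Checking each candidate against the observations:
(A) lock contention on hot path — does not account for cache hit ratio down
(B) thread-pool exhaustion — does not account for request latency up, thread count growing, log volume spike, cache hit ratio down
(C) disk I/O saturation — memory climbing NO; request latency up NO; thread count growing yes; log volume spike yes; cache hit ratio down yes
(D) connection leak — accounts for every observation (thread count growing by cache hit ratio down → thread count growing)
(D) is the only candidate with no mismatches.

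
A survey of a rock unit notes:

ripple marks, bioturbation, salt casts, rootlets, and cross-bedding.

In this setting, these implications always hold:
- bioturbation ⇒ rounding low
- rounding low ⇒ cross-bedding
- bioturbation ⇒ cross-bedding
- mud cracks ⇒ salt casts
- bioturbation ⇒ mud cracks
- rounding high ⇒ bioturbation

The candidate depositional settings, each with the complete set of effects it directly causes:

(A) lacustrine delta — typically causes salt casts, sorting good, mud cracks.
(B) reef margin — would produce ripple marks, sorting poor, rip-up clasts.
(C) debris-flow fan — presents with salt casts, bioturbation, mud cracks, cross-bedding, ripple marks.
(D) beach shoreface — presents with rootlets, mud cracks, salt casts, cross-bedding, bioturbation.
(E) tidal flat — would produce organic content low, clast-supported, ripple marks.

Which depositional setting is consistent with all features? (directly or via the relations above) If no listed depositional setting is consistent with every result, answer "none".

Testing each hypothesis:
(A) lacustrine delta — does not account for ripple marks, bioturbation, rootlets, cross-bedding
(B) reef margin — ripple marks yes; bioturbation NO; salt casts NO; rootlets NO; cross-bedding NO
(C) debris-flow fan — ripple marks yes; bioturbation yes; salt casts yes; rootlets NO; cross-bedding yes
(D) beach shoreface — does not account for ripple marks
(E) tidal flat — ripple marks yes; bioturbation NO; salt casts NO; rootlets NO; cross-bedding NO
None of the listed candidates fits everything.

none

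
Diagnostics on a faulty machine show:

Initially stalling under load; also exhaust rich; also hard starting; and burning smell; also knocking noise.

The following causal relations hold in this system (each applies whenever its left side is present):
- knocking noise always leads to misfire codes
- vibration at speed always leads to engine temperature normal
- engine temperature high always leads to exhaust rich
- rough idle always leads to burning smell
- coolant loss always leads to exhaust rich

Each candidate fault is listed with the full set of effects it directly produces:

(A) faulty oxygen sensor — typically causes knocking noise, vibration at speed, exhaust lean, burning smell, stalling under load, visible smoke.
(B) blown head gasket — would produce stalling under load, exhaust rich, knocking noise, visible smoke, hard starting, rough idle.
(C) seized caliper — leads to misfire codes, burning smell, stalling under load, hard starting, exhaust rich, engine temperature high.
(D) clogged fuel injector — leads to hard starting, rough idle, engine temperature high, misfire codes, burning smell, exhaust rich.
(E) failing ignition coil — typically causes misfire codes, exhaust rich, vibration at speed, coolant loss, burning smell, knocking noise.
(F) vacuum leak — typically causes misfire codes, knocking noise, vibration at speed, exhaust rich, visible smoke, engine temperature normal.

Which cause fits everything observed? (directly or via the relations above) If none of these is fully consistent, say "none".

For each candidate, compare predicted effects to what was observed:
(A) faulty oxygen sensor — stalling under load +; exhaust rich -; hard starting -; burning smell +; knocking noise +
(B) blown head gasket — accounts for every observation (burning smell through rough idle → burning smell)
(C) seized caliper — stalling under load +; exhaust rich +; hard starting +; burning smell +; knocking noise -
(D) clogged fuel injector — does not account for stalling under load, knocking noise
(E) failing ignition coil — stalling under load -; exhaust rich +; hard starting -; burning smell +; knocking noise +
(F) vacuum leak — stalling under load -; exhaust rich +; hard starting -; burning smell -; knocking noise +
(B) alone accounts for all the evidence.

B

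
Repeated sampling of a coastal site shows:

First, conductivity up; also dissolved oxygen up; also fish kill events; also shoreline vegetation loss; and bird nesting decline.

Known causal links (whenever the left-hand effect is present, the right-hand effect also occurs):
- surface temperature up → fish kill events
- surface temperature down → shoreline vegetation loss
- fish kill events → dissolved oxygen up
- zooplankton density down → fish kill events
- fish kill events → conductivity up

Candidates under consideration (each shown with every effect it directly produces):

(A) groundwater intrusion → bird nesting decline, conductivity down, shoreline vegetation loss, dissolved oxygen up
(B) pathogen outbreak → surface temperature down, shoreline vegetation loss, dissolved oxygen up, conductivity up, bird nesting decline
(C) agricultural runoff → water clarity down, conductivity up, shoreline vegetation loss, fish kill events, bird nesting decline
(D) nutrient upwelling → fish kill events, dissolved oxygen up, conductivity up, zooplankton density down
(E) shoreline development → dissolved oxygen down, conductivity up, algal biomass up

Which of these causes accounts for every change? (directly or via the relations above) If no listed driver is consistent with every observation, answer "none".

C

Per-candidate check:
(A) groundwater intrusion — conductivity up miss; dissolved oxygen up match; fish kill events miss; shoreline vegetation loss match; bird nesting decline match
(B) pathogen outbreak — conductivity up match; dissolved oxygen up match; fish kill events miss; shoreline vegetation loss match; bird nesting decline match
(C) agricultural runoff — conductivity up match; dissolved oxygen up match (through fish kill events → dissolved oxygen up); fish kill events match; shoreline vegetation loss match; bird nesting decline match
(D) nutrient upwelling — does not account for shoreline vegetation loss, bird nesting decline
(E) shoreline development — fails on dissolved oxygen up, fish kill events, shoreline vegetation loss, bird nesting decline (predicts dissolved oxygen down, not dissolved oxygen up)
(C) is the only candidate with no mismatches.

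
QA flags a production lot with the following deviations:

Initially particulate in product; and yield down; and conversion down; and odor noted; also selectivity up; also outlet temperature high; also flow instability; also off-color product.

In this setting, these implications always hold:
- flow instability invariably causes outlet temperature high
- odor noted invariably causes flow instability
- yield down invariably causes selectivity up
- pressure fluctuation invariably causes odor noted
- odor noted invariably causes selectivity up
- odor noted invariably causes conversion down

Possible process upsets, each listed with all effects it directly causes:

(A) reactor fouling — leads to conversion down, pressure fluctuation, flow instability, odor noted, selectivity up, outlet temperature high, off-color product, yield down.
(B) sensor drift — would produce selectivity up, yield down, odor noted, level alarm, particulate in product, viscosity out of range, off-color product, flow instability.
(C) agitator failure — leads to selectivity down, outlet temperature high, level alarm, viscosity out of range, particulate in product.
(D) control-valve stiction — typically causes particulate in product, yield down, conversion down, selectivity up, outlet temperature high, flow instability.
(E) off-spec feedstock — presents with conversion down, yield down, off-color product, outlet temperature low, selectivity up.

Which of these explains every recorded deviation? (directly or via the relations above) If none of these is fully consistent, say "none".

B

Per-candidate check:
(A) reactor fouling — particulate in product ✗; yield down ✓; conversion down ✓; odor noted ✓; selectivity up ✓; outlet temperature high ✓; flow instability ✓; off-color product ✓
(B) sensor drift — accounts for every observation (conversion down by odor noted → conversion down)
(C) agitator failure — particulate in product ✓; yield down ✗; conversion down ✗; odor noted ✗; selectivity up ✗; outlet temperature high ✓; flow instability ✗; off-color product ✗
(D) control-valve stiction — does not account for odor noted, off-color product
(E) off-spec feedstock — fails on particulate in product, odor noted, outlet temperature high, flow instability (predicts outlet temperature low, not outlet temperature high)
Only (B) is consistent with every observation.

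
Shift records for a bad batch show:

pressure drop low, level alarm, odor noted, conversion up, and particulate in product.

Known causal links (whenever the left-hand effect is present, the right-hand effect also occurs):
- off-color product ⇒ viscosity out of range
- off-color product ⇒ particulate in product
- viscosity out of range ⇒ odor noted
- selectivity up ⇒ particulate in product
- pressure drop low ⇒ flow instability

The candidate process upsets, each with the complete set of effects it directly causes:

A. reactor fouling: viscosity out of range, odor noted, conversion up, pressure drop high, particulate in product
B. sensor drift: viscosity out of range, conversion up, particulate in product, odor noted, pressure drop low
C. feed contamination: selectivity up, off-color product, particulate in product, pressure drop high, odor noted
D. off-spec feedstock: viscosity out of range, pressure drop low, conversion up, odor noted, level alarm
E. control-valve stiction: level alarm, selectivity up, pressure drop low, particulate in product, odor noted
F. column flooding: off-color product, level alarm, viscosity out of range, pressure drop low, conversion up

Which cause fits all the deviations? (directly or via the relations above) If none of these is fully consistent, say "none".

F

For each candidate, compare predicted effects to what was observed:
(A) reactor fouling — pressure drop low ✗; level alarm ✗; odor noted ✓; conversion up ✓; particulate in product ✓
(B) sensor drift — pressure drop low ✓; level alarm ✗; odor noted ✓; conversion up ✓; particulate in product ✓
(C) feed contamination — pressure drop low ✗; level alarm ✗; odor noted ✓; conversion up ✗; particulate in product ✓
(D) off-spec feedstock — pressure drop low ✓; level alarm ✓; odor noted ✓; conversion up ✓; particulate in product ✗
(E) control-valve stiction — does not account for conversion up
(F) column flooding — accounts for every observation (odor noted by viscosity out of range → odor noted)
(F) alone accounts for all the evidence.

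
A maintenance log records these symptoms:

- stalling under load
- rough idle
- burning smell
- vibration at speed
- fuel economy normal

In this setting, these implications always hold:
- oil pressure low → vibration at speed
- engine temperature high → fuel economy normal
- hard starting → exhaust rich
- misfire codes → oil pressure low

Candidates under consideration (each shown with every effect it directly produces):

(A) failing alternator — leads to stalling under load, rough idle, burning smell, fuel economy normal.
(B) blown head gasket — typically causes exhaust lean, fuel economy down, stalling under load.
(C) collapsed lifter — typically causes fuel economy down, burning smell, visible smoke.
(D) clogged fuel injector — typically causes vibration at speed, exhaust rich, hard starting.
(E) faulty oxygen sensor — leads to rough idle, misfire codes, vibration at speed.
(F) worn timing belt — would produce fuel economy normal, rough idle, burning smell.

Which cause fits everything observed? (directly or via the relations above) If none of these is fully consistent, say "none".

none

For each candidate, compare predicted effects to what was observed:
(A) failing alternator — stalling under load yes; rough idle yes; burning smell yes; vibration at speed NO; fuel economy normal yes
(B) blown head gasket — stalling under load yes; rough idle NO; burning smell NO; vibration at speed NO; fuel economy normal NO
(C) collapsed lifter — stalling under load NO; rough idle NO; burning smell yes; vibration at speed NO; fuel economy normal NO
(D) clogged fuel injector — does not account for stalling under load, rough idle, burning smell, fuel economy normal
(E) faulty oxygen sensor — stalling under load NO; rough idle yes; burning smell NO; vibration at speed yes; fuel economy normal NO
(F) worn timing belt — does not account for stalling under load, vibration at speed
None of the listed candidates fits everything.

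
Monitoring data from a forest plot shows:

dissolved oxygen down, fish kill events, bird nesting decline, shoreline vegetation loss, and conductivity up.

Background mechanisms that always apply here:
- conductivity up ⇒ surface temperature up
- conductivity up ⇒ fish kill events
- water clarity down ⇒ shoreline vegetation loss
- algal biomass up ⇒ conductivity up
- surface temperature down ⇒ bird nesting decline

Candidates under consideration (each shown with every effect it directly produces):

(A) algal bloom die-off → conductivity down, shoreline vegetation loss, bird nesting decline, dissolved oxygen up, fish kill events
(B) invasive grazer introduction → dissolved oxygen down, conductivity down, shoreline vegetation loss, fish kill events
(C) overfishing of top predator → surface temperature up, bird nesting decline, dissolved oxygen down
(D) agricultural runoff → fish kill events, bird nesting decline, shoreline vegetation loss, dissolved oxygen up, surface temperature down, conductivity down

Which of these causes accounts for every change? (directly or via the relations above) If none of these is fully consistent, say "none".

Per-candidate check:
(A) algal bloom die-off — fails on dissolved oxygen down, conductivity up (predicts dissolved oxygen up, not dissolved oxygen down; predicts conductivity down, not conductivity up)
(B) invasive grazer introduction — dissolved oxygen down yes; fish kill events yes; bird nesting decline NO; shoreline vegetation loss yes; conductivity up NO
(C) overfishing of top predator — does not account for fish kill events, shoreline vegetation loss, conductivity up
(D) agricultural runoff — dissolved oxygen down NO; fish kill events yes; bird nesting decline yes; shoreline vegetation loss yes; conductivity up NO
No candidate is consistent with all observations.

none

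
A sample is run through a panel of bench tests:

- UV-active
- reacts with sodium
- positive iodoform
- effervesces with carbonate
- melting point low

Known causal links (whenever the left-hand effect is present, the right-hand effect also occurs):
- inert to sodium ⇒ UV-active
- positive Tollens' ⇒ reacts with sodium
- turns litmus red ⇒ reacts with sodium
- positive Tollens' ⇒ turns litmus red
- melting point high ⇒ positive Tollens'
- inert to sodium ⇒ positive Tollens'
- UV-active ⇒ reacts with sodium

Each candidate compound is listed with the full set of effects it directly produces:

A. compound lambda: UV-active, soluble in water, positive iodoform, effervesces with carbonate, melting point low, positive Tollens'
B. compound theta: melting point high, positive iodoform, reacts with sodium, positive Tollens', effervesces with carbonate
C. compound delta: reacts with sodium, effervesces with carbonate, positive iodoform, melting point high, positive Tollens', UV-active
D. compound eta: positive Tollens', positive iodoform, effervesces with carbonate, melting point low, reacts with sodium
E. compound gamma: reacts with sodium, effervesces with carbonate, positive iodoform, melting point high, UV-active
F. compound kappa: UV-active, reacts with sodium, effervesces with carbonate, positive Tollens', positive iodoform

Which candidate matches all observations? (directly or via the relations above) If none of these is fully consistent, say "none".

A

Testing each hypothesis:
(A) compound lambda — UV-active +; reacts with sodium + (through UV-active → reacts with sodium); positive iodoform +; effervesces with carbonate +; melting point low +
(B) compound theta — UV-active -; reacts with sodium +; positive iodoform +; effervesces with carbonate +; melting point low -
(C) compound delta — UV-active +; reacts with sodium +; positive iodoform +; effervesces with carbonate +; melting point low -
(D) compound eta — does not account for UV-active
(E) compound gamma — UV-active +; reacts with sodium +; positive iodoform +; effervesces with carbonate +; melting point low -
(F) compound kappa — UV-active +; reacts with sodium +; positive iodoform +; effervesces with carbonate +; melting point low -
(A) alone accounts for all the evidence.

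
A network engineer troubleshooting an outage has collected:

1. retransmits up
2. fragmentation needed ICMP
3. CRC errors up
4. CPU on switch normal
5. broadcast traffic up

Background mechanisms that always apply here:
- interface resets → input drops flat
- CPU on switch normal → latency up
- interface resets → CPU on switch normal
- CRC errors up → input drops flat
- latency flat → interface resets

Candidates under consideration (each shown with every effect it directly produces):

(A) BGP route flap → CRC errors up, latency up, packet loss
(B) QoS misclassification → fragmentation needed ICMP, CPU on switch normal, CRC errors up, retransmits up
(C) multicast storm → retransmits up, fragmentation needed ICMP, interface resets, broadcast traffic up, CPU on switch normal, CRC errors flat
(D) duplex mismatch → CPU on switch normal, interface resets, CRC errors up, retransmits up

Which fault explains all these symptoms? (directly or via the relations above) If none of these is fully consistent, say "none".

none

Per-candidate check:
(A) BGP route flap — retransmits up -; fragmentation needed ICMP -; CRC errors up +; CPU on switch normal -; broadcast traffic up -
(B) QoS misclassification — retransmits up +; fragmentation needed ICMP +; CRC errors up +; CPU on switch normal +; broadcast traffic up -
(C) multicast storm — fails on CRC errors up (predicts CRC errors flat, not CRC errors up)
(D) duplex mismatch — does not account for fragmentation needed ICMP, broadcast traffic up
No candidate is consistent with all observations.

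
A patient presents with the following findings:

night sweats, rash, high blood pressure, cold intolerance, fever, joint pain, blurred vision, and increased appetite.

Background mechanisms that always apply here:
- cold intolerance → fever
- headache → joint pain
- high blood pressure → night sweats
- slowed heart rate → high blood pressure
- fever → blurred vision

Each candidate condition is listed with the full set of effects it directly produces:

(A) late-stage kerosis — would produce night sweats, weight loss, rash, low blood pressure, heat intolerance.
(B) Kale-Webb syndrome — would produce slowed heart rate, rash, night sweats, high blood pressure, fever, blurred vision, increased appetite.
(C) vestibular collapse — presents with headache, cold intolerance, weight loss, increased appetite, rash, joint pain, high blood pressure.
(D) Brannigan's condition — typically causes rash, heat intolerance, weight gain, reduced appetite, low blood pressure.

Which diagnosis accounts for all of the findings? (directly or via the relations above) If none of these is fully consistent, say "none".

Checking each candidate against the observations:
(A) late-stage kerosis — fails on high blood pressure, cold intolerance, fever, joint pain, blurred vision, increased appetite (predicts low blood pressure, not high blood pressure; predicts heat intolerance, not cold intolerance)
(B) Kale-Webb syndrome — night sweats yes; rash yes; high blood pressure yes; cold intolerance NO; fever yes; joint pain NO; blurred vision yes; increased appetite yes
(C) vestibular collapse — accounts for every observation (night sweats via high blood pressure → night sweats)
(D) Brannigan's condition — night sweats NO; rash yes; high blood pressure NO; cold intolerance NO; fever NO; joint pain NO; blurred vision NO; increased appetite NO
(C) is the only candidate with no mismatches.

C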